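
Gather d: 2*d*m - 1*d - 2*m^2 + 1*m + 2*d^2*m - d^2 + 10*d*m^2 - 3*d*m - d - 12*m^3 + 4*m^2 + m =d^2*(2*m - 1) + d*(10*m^2 - m - 2) - 12*m^3 + 2*m^2 + 2*m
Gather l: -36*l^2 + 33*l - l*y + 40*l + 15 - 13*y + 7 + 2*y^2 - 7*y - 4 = -36*l^2 + l*(73 - y) + 2*y^2 - 20*y + 18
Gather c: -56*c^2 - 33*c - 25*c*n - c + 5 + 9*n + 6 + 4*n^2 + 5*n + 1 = -56*c^2 + c*(-25*n - 34) + 4*n^2 + 14*n + 12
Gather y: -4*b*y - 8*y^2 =-4*b*y - 8*y^2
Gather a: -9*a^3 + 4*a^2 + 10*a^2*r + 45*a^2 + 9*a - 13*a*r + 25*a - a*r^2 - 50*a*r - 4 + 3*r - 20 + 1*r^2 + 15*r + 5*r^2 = -9*a^3 + a^2*(10*r + 49) + a*(-r^2 - 63*r + 34) + 6*r^2 + 18*r - 24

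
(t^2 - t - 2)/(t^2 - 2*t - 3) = (t - 2)/(t - 3)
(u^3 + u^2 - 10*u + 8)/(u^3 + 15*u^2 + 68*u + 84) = (u^3 + u^2 - 10*u + 8)/(u^3 + 15*u^2 + 68*u + 84)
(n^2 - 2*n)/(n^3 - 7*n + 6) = n/(n^2 + 2*n - 3)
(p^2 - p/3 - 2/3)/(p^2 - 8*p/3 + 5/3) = (3*p + 2)/(3*p - 5)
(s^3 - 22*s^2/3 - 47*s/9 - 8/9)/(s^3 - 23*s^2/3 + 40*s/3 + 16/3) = (3*s^2 - 23*s - 8)/(3*(s^2 - 8*s + 16))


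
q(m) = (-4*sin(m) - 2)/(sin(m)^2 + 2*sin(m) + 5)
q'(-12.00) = -0.26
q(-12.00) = -0.65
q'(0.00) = -0.64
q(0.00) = -0.40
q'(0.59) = -0.25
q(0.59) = -0.66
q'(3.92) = 0.72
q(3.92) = 0.20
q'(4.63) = 0.08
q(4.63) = 0.50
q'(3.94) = 0.70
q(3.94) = 0.21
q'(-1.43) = -0.14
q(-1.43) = 0.49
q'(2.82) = 0.41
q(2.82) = -0.57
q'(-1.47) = -0.10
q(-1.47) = 0.49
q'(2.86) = 0.44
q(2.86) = -0.55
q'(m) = (-2*sin(m)*cos(m) - 2*cos(m))*(-4*sin(m) - 2)/(sin(m)^2 + 2*sin(m) + 5)^2 - 4*cos(m)/(sin(m)^2 + 2*sin(m) + 5)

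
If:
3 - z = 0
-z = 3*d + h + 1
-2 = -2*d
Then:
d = 1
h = -7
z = 3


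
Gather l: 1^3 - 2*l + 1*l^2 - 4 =l^2 - 2*l - 3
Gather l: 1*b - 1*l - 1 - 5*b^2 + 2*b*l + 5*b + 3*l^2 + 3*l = -5*b^2 + 6*b + 3*l^2 + l*(2*b + 2) - 1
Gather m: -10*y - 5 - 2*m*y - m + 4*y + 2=m*(-2*y - 1) - 6*y - 3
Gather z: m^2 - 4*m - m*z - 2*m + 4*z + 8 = m^2 - 6*m + z*(4 - m) + 8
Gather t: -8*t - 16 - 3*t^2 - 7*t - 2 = -3*t^2 - 15*t - 18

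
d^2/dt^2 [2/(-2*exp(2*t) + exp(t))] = 2*((2*exp(t) - 1)*(8*exp(t) - 1) - 2*(4*exp(t) - 1)^2)*exp(-t)/(2*exp(t) - 1)^3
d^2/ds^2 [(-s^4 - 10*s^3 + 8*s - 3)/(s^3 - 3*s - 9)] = 6*(-s^6 - 31*s^5 - 195*s^4 - 94*s^3 - 279*s^2 - 837*s - 81)/(s^9 - 9*s^7 - 27*s^6 + 27*s^5 + 162*s^4 + 216*s^3 - 243*s^2 - 729*s - 729)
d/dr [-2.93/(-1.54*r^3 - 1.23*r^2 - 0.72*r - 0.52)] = (-13.5366*r^2 - 7.2078*r - 2.1096)/(1.54*r^3 + 1.23*r^2 + 0.72*r + 0.52)^2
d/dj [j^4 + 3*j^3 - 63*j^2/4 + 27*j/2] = 4*j^3 + 9*j^2 - 63*j/2 + 27/2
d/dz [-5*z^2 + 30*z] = 30 - 10*z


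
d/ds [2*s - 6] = 2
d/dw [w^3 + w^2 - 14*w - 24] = 3*w^2 + 2*w - 14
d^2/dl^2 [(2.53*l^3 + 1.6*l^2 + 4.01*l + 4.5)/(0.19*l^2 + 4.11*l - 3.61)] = (86.735322*l^3 - 217.667838*l^2 + 235.414332*l + 318.898262)/(0.006859*l^6 + 0.445113*l^5 + 9.237534*l^4 + 52.512237*l^3 - 175.513146*l^2 + 160.685793*l - 47.045881)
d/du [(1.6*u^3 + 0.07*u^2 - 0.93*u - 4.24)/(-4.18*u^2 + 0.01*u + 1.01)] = (-6.688*u^4 + 0.032*u^3 + 0.9613*u^2 - 35.305*u - 0.8969)/(17.4724*u^4 - 0.0836*u^3 - 8.4435*u^2 + 0.0202*u + 1.0201)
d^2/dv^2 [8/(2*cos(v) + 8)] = 4*(sin(v)^2 + 4*cos(v) + 1)/(cos(v) + 4)^3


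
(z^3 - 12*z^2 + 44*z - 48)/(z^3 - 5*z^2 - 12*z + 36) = (z - 4)/(z + 3)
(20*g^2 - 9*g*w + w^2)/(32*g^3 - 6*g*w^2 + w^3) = (-5*g + w)/(-8*g^2 - 2*g*w + w^2)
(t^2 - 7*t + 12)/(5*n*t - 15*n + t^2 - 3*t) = (t - 4)/(5*n + t)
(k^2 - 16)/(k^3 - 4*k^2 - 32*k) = (k - 4)/(k*(k - 8))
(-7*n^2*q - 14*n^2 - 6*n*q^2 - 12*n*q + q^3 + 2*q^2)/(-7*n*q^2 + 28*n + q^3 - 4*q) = (n + q)/(q - 2)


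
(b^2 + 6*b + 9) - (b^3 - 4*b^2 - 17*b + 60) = -b^3 + 5*b^2 + 23*b - 51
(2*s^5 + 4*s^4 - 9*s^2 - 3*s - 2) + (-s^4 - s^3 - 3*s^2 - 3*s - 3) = 2*s^5 + 3*s^4 - s^3 - 12*s^2 - 6*s - 5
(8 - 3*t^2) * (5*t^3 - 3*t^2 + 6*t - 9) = -15*t^5 + 9*t^4 + 22*t^3 + 3*t^2 + 48*t - 72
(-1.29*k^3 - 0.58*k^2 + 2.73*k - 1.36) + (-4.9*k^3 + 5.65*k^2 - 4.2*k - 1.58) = -6.19*k^3 + 5.07*k^2 - 1.47*k - 2.94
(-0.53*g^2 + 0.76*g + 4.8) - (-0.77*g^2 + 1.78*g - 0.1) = 0.24*g^2 - 1.02*g + 4.9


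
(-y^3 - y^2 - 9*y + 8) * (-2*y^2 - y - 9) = 2*y^5 + 3*y^4 + 28*y^3 + 2*y^2 + 73*y - 72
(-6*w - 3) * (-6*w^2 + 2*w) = 36*w^3 + 6*w^2 - 6*w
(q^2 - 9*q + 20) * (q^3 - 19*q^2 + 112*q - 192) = q^5 - 28*q^4 + 303*q^3 - 1580*q^2 + 3968*q - 3840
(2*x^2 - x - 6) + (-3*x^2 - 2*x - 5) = -x^2 - 3*x - 11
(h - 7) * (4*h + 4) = 4*h^2 - 24*h - 28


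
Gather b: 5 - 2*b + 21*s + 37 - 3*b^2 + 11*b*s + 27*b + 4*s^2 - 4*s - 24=-3*b^2 + b*(11*s + 25) + 4*s^2 + 17*s + 18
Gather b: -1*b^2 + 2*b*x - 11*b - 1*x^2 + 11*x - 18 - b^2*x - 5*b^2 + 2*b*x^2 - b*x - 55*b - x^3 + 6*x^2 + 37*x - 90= b^2*(-x - 6) + b*(2*x^2 + x - 66) - x^3 + 5*x^2 + 48*x - 108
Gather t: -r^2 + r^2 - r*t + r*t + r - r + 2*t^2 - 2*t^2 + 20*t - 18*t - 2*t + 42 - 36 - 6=0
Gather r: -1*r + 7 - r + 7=14 - 2*r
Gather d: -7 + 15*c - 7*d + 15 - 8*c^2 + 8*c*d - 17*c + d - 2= -8*c^2 - 2*c + d*(8*c - 6) + 6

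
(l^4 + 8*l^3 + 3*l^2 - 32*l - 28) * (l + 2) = l^5 + 10*l^4 + 19*l^3 - 26*l^2 - 92*l - 56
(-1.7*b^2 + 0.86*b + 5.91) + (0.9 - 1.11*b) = -1.7*b^2 - 0.25*b + 6.81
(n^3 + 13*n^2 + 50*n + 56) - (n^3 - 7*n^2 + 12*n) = 20*n^2 + 38*n + 56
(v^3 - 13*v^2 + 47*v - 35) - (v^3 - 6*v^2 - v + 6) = -7*v^2 + 48*v - 41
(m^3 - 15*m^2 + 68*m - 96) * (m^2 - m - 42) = m^5 - 16*m^4 + 41*m^3 + 466*m^2 - 2760*m + 4032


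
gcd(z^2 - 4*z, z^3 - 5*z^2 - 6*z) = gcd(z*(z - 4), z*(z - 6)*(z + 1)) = z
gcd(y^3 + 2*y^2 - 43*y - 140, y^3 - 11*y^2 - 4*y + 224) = y^2 - 3*y - 28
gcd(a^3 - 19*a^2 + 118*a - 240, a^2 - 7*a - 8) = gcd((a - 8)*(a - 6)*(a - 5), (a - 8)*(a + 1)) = a - 8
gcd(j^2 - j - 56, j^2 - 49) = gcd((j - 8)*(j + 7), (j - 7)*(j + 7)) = j + 7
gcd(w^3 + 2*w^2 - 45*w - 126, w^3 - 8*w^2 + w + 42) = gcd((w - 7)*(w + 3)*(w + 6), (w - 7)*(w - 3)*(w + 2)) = w - 7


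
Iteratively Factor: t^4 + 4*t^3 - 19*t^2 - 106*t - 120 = (t + 3)*(t^3 + t^2 - 22*t - 40) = (t + 3)*(t + 4)*(t^2 - 3*t - 10) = (t - 5)*(t + 3)*(t + 4)*(t + 2)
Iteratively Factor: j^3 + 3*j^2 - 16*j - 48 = (j + 3)*(j^2 - 16) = (j + 3)*(j + 4)*(j - 4)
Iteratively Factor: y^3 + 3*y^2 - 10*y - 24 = (y + 4)*(y^2 - y - 6) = (y + 2)*(y + 4)*(y - 3)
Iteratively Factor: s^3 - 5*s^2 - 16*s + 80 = (s - 5)*(s^2 - 16) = (s - 5)*(s + 4)*(s - 4)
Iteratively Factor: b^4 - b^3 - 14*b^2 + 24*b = (b + 4)*(b^3 - 5*b^2 + 6*b) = (b - 2)*(b + 4)*(b^2 - 3*b) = b*(b - 2)*(b + 4)*(b - 3)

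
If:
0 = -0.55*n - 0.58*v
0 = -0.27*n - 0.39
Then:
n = -1.44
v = 1.37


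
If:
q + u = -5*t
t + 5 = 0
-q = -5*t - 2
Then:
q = -23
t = -5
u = 48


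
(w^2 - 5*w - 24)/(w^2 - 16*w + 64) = (w + 3)/(w - 8)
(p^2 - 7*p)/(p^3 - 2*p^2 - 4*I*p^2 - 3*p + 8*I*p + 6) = p*(p - 7)/(p^3 - 2*p^2*(1 + 2*I) + p*(-3 + 8*I) + 6)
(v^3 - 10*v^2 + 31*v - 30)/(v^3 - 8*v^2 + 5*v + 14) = (v^2 - 8*v + 15)/(v^2 - 6*v - 7)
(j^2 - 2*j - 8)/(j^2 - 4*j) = (j + 2)/j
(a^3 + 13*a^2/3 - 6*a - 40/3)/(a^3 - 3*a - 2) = (3*a^2 + 19*a + 20)/(3*(a^2 + 2*a + 1))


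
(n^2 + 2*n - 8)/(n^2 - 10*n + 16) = (n + 4)/(n - 8)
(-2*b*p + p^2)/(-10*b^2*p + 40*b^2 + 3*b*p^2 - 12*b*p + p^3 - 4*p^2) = p/(5*b*p - 20*b + p^2 - 4*p)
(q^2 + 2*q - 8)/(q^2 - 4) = (q + 4)/(q + 2)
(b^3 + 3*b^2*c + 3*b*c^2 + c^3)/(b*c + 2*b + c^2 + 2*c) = (b^2 + 2*b*c + c^2)/(c + 2)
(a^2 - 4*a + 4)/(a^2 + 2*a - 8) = (a - 2)/(a + 4)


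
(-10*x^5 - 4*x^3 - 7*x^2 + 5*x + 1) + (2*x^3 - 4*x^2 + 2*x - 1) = -10*x^5 - 2*x^3 - 11*x^2 + 7*x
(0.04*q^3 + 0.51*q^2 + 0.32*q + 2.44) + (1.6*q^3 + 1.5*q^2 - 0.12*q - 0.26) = 1.64*q^3 + 2.01*q^2 + 0.2*q + 2.18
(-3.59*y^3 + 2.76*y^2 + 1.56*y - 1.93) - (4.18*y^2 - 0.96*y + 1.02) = -3.59*y^3 - 1.42*y^2 + 2.52*y - 2.95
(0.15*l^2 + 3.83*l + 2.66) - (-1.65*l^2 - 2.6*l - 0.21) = 1.8*l^2 + 6.43*l + 2.87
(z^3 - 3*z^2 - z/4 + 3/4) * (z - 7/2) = z^4 - 13*z^3/2 + 41*z^2/4 + 13*z/8 - 21/8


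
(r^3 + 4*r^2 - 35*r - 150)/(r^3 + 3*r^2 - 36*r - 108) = (r^2 + 10*r + 25)/(r^2 + 9*r + 18)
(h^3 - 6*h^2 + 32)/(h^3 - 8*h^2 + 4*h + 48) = (h - 4)/(h - 6)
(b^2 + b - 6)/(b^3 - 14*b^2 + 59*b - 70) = (b + 3)/(b^2 - 12*b + 35)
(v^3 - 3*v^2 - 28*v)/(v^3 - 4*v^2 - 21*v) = (v + 4)/(v + 3)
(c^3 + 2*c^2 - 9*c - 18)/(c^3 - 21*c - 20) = (-c^3 - 2*c^2 + 9*c + 18)/(-c^3 + 21*c + 20)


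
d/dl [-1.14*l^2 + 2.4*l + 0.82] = 2.4 - 2.28*l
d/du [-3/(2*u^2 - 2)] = 3*u/(u^2 - 1)^2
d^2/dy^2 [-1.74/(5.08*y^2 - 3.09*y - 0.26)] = (-89.806272*y^2 + 54.626256*y + 1.74*(10.16*y - 3.09)*(20.32*y - 6.18) + 4.596384)/(-5.08*y^2 + 3.09*y + 0.26)^3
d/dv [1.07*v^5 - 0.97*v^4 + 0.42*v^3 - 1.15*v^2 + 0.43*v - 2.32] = 5.35*v^4 - 3.88*v^3 + 1.26*v^2 - 2.3*v + 0.43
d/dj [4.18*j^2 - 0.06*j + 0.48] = 8.36*j - 0.06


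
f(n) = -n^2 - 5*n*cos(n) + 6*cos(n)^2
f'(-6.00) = -4.40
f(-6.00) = -1.66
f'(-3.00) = 11.39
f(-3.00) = -17.97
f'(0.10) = -6.32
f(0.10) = 5.43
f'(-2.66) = 10.99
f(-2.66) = -14.15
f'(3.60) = -15.44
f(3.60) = 8.01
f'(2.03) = 12.02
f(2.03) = 1.56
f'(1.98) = 11.49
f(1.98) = 0.97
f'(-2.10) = 10.56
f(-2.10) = -8.18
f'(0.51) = -9.25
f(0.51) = 2.08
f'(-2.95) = 11.37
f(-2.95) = -17.40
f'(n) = 5*n*sin(n) - 2*n - 12*sin(n)*cos(n) - 5*cos(n)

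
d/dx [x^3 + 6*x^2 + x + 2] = 3*x^2 + 12*x + 1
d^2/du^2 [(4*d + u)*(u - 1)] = 2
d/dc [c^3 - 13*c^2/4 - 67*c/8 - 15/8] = 3*c^2 - 13*c/2 - 67/8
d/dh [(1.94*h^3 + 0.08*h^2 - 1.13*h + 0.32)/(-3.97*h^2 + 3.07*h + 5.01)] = (-7.7018*h^4 + 11.9116*h^3 + 24.9177*h^2 + 3.3424*h - 6.6437)/(15.7609*h^4 - 24.3758*h^3 - 30.3545*h^2 + 30.7614*h + 25.1001)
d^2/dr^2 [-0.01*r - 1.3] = 0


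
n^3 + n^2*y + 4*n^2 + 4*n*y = n*(n + 4)*(n + y)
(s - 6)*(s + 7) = s^2 + s - 42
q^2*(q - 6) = q^3 - 6*q^2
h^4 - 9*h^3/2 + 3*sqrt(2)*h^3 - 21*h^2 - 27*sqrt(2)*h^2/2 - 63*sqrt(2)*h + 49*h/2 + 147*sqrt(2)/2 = (h - 7)*(h - 1)*(h + 7/2)*(h + 3*sqrt(2))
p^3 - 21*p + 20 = (p - 4)*(p - 1)*(p + 5)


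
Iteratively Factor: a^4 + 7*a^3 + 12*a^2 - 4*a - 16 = (a + 2)*(a^3 + 5*a^2 + 2*a - 8) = (a + 2)^2*(a^2 + 3*a - 4) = (a + 2)^2*(a + 4)*(a - 1)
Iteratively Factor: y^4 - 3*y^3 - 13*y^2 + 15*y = (y - 1)*(y^3 - 2*y^2 - 15*y) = y*(y - 1)*(y^2 - 2*y - 15) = y*(y - 1)*(y + 3)*(y - 5)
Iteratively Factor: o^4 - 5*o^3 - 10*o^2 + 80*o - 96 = (o - 4)*(o^3 - o^2 - 14*o + 24) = (o - 4)*(o - 3)*(o^2 + 2*o - 8) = (o - 4)*(o - 3)*(o - 2)*(o + 4)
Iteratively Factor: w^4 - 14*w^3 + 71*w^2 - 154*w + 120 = (w - 3)*(w^3 - 11*w^2 + 38*w - 40) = (w - 4)*(w - 3)*(w^2 - 7*w + 10) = (w - 5)*(w - 4)*(w - 3)*(w - 2)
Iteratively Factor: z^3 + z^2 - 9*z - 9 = (z - 3)*(z^2 + 4*z + 3) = (z - 3)*(z + 1)*(z + 3)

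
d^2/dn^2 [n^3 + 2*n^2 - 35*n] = 6*n + 4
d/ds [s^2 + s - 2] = 2*s + 1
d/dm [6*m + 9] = 6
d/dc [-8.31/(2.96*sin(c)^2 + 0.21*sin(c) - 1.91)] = (49.1952*sin(c) + 1.7451)*cos(c)/(2.96*sin(c)^2 + 0.21*sin(c) - 1.91)^2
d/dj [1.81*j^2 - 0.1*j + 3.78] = 3.62*j - 0.1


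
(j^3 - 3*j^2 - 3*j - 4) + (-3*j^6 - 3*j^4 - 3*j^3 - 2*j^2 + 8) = -3*j^6 - 3*j^4 - 2*j^3 - 5*j^2 - 3*j + 4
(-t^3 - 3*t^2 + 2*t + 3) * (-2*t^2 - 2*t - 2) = 2*t^5 + 8*t^4 + 4*t^3 - 4*t^2 - 10*t - 6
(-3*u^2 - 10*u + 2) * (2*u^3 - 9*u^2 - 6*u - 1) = -6*u^5 + 7*u^4 + 112*u^3 + 45*u^2 - 2*u - 2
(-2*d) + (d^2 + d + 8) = d^2 - d + 8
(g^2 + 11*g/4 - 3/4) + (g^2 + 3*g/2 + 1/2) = 2*g^2 + 17*g/4 - 1/4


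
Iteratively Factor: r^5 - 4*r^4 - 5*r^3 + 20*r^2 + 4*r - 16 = (r - 4)*(r^4 - 5*r^2 + 4) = (r - 4)*(r - 1)*(r^3 + r^2 - 4*r - 4) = (r - 4)*(r - 1)*(r + 1)*(r^2 - 4) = (r - 4)*(r - 1)*(r + 1)*(r + 2)*(r - 2)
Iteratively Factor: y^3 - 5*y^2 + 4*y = (y - 1)*(y^2 - 4*y) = (y - 4)*(y - 1)*(y)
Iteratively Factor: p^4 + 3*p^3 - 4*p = (p - 1)*(p^3 + 4*p^2 + 4*p) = p*(p - 1)*(p^2 + 4*p + 4) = p*(p - 1)*(p + 2)*(p + 2)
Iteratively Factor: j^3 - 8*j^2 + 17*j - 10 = (j - 2)*(j^2 - 6*j + 5) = (j - 2)*(j - 1)*(j - 5)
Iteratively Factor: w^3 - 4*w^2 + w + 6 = (w - 3)*(w^2 - w - 2) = (w - 3)*(w - 2)*(w + 1)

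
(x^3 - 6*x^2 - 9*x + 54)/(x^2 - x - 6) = (x^2 - 3*x - 18)/(x + 2)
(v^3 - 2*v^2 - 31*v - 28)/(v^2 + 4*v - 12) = (v^3 - 2*v^2 - 31*v - 28)/(v^2 + 4*v - 12)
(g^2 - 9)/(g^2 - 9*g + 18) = (g + 3)/(g - 6)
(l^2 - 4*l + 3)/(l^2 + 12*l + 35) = (l^2 - 4*l + 3)/(l^2 + 12*l + 35)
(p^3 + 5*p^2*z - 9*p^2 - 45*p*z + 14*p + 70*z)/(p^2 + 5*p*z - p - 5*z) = (p^2 - 9*p + 14)/(p - 1)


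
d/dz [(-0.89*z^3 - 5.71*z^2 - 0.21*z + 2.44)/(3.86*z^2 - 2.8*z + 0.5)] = (-3.4354*z^4 + 4.984*z^3 + 15.4636*z^2 - 24.5468*z + 6.727)/(14.8996*z^4 - 21.616*z^3 + 11.7*z^2 - 2.8*z + 0.25)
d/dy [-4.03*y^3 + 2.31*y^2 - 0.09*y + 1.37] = -12.09*y^2 + 4.62*y - 0.09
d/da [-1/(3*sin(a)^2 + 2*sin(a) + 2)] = 2*(3*sin(a) + 1)*cos(a)/(3*sin(a)^2 + 2*sin(a) + 2)^2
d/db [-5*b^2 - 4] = -10*b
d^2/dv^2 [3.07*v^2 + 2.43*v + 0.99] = 6.14000000000000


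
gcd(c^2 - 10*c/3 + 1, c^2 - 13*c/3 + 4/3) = c - 1/3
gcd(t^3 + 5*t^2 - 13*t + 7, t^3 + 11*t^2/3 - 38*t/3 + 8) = t - 1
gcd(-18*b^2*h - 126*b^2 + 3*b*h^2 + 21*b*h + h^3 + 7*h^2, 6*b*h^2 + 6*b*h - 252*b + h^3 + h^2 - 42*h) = 6*b*h + 42*b + h^2 + 7*h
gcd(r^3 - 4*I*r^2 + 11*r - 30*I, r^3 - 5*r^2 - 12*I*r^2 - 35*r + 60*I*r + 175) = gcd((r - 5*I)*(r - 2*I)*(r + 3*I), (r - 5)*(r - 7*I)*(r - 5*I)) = r - 5*I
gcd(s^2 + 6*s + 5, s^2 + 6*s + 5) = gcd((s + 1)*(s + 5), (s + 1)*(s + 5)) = s^2 + 6*s + 5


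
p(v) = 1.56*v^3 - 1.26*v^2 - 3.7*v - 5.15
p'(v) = 4.68*v^2 - 2.52*v - 3.7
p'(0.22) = -4.03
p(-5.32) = -256.01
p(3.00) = 14.53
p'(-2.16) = 23.58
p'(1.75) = 6.22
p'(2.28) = 14.88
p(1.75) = -7.12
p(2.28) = -1.65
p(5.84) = 240.98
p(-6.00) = -365.27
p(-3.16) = -55.26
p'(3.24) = 37.26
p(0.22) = -6.01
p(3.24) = 22.69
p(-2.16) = -18.76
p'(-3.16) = 51.00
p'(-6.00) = 179.90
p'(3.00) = 30.86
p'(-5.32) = 142.16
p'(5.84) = 141.20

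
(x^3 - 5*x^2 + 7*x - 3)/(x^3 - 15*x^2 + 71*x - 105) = (x^2 - 2*x + 1)/(x^2 - 12*x + 35)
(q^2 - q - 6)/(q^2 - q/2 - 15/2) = 2*(q + 2)/(2*q + 5)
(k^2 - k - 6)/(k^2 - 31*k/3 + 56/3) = 3*(k^2 - k - 6)/(3*k^2 - 31*k + 56)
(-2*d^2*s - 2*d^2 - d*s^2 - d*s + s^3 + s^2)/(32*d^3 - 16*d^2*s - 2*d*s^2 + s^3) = (d*s + d + s^2 + s)/(-16*d^2 + s^2)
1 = 1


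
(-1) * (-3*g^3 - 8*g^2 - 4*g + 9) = 3*g^3 + 8*g^2 + 4*g - 9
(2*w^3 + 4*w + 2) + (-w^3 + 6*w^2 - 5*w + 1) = w^3 + 6*w^2 - w + 3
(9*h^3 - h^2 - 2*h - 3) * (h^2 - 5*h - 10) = 9*h^5 - 46*h^4 - 87*h^3 + 17*h^2 + 35*h + 30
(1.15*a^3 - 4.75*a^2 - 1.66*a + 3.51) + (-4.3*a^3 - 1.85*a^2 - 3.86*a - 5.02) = -3.15*a^3 - 6.6*a^2 - 5.52*a - 1.51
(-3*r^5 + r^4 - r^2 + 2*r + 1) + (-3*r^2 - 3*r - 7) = -3*r^5 + r^4 - 4*r^2 - r - 6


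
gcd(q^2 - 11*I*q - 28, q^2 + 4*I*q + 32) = q - 4*I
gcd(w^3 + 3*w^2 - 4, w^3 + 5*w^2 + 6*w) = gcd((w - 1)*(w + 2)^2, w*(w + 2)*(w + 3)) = w + 2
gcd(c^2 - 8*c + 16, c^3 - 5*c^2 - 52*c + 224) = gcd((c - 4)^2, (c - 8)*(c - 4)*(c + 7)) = c - 4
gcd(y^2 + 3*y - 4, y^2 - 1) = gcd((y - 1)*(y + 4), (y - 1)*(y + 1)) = y - 1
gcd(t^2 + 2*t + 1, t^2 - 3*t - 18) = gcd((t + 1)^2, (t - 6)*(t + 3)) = 1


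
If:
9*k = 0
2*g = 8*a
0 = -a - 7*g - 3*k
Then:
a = 0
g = 0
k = 0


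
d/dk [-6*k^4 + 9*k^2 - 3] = -24*k^3 + 18*k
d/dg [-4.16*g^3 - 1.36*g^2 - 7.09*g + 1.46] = -12.48*g^2 - 2.72*g - 7.09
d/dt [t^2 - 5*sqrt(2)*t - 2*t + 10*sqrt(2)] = 2*t - 5*sqrt(2) - 2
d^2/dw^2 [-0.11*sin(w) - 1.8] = 0.11*sin(w)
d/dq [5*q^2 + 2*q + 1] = 10*q + 2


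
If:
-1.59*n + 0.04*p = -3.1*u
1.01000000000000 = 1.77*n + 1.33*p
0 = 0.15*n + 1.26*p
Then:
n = 0.63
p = -0.07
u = 0.32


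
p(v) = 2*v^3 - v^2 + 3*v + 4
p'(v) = 6*v^2 - 2*v + 3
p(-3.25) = -84.97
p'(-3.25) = 72.88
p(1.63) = 14.89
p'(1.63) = 15.68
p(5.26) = 283.18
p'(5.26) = 158.49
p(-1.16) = -3.95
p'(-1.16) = 13.39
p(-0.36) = 2.70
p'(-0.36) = 4.50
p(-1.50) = -9.50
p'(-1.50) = 19.50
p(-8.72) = -1424.31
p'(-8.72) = 476.67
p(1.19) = 9.52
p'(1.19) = 9.12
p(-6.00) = -482.00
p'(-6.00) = 231.00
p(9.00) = 1408.00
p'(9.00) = 471.00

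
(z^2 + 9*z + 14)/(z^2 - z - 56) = (z + 2)/(z - 8)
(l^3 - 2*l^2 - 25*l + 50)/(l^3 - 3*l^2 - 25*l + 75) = (l - 2)/(l - 3)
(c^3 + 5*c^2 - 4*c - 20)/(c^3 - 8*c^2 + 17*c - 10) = (c^2 + 7*c + 10)/(c^2 - 6*c + 5)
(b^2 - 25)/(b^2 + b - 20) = (b - 5)/(b - 4)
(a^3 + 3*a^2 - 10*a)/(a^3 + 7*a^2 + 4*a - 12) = a*(a^2 + 3*a - 10)/(a^3 + 7*a^2 + 4*a - 12)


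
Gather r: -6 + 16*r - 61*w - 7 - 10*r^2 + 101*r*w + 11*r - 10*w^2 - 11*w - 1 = -10*r^2 + r*(101*w + 27) - 10*w^2 - 72*w - 14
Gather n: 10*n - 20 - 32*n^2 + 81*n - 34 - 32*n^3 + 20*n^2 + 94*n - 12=-32*n^3 - 12*n^2 + 185*n - 66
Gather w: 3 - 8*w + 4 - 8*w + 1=8 - 16*w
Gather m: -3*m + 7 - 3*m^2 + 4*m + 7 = -3*m^2 + m + 14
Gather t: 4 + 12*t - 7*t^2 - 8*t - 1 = -7*t^2 + 4*t + 3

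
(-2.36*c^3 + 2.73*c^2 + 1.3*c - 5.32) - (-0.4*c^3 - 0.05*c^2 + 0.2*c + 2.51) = -1.96*c^3 + 2.78*c^2 + 1.1*c - 7.83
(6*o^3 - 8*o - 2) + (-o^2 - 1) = 6*o^3 - o^2 - 8*o - 3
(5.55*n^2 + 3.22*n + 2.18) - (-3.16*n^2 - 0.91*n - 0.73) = 8.71*n^2 + 4.13*n + 2.91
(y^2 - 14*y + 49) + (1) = y^2 - 14*y + 50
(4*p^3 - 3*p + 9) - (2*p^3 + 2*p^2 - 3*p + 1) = 2*p^3 - 2*p^2 + 8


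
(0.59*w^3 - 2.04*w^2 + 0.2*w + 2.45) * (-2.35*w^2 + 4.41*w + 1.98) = -1.3865*w^5 + 7.3959*w^4 - 8.2982*w^3 - 8.9147*w^2 + 11.2005*w + 4.851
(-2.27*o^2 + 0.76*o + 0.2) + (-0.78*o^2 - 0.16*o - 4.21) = -3.05*o^2 + 0.6*o - 4.01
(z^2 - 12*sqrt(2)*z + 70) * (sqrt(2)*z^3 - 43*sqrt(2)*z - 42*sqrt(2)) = sqrt(2)*z^5 - 24*z^4 + 27*sqrt(2)*z^3 - 42*sqrt(2)*z^2 + 1032*z^2 - 3010*sqrt(2)*z + 1008*z - 2940*sqrt(2)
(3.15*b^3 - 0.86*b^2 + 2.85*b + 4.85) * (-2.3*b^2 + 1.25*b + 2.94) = -7.245*b^5 + 5.9155*b^4 + 1.631*b^3 - 10.1209*b^2 + 14.4415*b + 14.259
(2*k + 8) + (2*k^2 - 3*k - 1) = 2*k^2 - k + 7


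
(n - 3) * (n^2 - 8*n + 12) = n^3 - 11*n^2 + 36*n - 36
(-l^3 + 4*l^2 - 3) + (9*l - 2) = -l^3 + 4*l^2 + 9*l - 5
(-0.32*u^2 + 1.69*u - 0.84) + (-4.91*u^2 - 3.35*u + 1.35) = -5.23*u^2 - 1.66*u + 0.51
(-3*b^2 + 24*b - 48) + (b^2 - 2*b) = -2*b^2 + 22*b - 48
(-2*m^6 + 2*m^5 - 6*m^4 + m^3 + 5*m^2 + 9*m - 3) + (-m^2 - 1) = -2*m^6 + 2*m^5 - 6*m^4 + m^3 + 4*m^2 + 9*m - 4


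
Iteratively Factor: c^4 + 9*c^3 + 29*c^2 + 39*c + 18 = (c + 1)*(c^3 + 8*c^2 + 21*c + 18) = (c + 1)*(c + 2)*(c^2 + 6*c + 9) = (c + 1)*(c + 2)*(c + 3)*(c + 3)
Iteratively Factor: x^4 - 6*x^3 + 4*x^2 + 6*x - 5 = (x - 1)*(x^3 - 5*x^2 - x + 5) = (x - 1)*(x + 1)*(x^2 - 6*x + 5) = (x - 1)^2*(x + 1)*(x - 5)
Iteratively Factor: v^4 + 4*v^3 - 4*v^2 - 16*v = (v)*(v^3 + 4*v^2 - 4*v - 16) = v*(v - 2)*(v^2 + 6*v + 8) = v*(v - 2)*(v + 2)*(v + 4)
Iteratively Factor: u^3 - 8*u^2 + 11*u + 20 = (u + 1)*(u^2 - 9*u + 20) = (u - 4)*(u + 1)*(u - 5)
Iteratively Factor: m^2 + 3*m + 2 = (m + 2)*(m + 1)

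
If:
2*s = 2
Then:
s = 1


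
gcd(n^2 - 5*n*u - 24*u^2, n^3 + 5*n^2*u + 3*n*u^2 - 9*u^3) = n + 3*u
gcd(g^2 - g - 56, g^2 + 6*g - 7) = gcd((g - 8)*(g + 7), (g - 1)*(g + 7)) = g + 7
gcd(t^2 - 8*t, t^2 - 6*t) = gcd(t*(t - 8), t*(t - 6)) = t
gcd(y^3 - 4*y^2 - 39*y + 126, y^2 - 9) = y - 3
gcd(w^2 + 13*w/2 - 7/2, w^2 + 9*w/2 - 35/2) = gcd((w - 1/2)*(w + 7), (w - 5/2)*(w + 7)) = w + 7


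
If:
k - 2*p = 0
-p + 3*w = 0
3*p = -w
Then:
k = 0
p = 0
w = 0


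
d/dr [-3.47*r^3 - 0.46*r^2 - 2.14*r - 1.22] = -10.41*r^2 - 0.92*r - 2.14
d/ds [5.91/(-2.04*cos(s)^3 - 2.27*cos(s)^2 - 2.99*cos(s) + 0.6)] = (36.1692*sin(s)^2 - 26.8314*cos(s) - 53.8401)*sin(s)/(2.04*cos(s)^3 + 2.27*cos(s)^2 + 2.99*cos(s) - 0.6)^2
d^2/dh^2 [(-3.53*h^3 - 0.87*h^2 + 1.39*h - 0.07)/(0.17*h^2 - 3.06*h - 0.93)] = (-3.5527136788005e-15*h^4 - 68.048008*h^3 - 61.111464*h^2 - 16.781544*h - 10.749288)/(0.004913*h^6 - 0.265302*h^5 + 4.694805*h^4 - 25.7499*h^3 - 25.683345*h^2 - 7.939782*h - 0.804357)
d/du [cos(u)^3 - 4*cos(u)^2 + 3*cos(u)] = (-3*cos(u)^2 + 8*cos(u) - 3)*sin(u)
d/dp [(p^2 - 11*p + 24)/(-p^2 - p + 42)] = 6*(-2*p^2 + 22*p - 73)/(p^4 + 2*p^3 - 83*p^2 - 84*p + 1764)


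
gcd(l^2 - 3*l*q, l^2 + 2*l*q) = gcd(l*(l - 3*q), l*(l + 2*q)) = l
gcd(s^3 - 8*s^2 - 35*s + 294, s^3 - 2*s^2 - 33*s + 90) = s + 6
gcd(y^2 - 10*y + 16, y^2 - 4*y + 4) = y - 2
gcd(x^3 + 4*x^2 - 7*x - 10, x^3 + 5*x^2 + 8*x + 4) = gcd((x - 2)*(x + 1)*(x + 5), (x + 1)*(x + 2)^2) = x + 1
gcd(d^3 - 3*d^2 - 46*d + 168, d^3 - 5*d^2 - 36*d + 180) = d - 6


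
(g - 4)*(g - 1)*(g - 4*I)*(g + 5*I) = g^4 - 5*g^3 + I*g^3 + 24*g^2 - 5*I*g^2 - 100*g + 4*I*g + 80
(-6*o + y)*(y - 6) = -6*o*y + 36*o + y^2 - 6*y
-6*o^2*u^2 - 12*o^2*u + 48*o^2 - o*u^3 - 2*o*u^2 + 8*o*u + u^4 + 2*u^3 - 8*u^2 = (-3*o + u)*(2*o + u)*(u - 2)*(u + 4)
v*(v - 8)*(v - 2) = v^3 - 10*v^2 + 16*v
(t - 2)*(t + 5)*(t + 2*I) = t^3 + 3*t^2 + 2*I*t^2 - 10*t + 6*I*t - 20*I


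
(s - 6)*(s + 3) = s^2 - 3*s - 18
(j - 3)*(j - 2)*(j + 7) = j^3 + 2*j^2 - 29*j + 42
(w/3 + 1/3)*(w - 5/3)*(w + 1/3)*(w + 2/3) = w^4/3 + w^3/9 - 19*w^2/27 - 49*w/81 - 10/81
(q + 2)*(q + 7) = q^2 + 9*q + 14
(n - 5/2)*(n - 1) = n^2 - 7*n/2 + 5/2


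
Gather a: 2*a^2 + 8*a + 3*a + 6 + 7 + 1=2*a^2 + 11*a + 14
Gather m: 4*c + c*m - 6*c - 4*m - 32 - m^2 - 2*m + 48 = -2*c - m^2 + m*(c - 6) + 16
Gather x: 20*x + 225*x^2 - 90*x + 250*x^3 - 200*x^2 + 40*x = 250*x^3 + 25*x^2 - 30*x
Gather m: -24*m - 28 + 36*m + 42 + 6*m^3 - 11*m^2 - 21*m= 6*m^3 - 11*m^2 - 9*m + 14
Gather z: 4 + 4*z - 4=4*z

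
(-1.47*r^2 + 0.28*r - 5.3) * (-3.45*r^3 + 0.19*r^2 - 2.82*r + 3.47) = 5.0715*r^5 - 1.2453*r^4 + 22.4836*r^3 - 6.8975*r^2 + 15.9176*r - 18.391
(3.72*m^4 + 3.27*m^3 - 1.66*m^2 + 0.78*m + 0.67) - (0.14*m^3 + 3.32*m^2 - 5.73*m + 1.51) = 3.72*m^4 + 3.13*m^3 - 4.98*m^2 + 6.51*m - 0.84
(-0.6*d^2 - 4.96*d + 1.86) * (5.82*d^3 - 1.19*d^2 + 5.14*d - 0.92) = -3.492*d^5 - 28.1532*d^4 + 13.6436*d^3 - 27.1558*d^2 + 14.1236*d - 1.7112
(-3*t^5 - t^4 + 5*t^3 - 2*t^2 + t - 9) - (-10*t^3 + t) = -3*t^5 - t^4 + 15*t^3 - 2*t^2 - 9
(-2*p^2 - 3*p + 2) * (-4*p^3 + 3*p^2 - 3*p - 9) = 8*p^5 + 6*p^4 - 11*p^3 + 33*p^2 + 21*p - 18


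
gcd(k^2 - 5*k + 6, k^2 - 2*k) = k - 2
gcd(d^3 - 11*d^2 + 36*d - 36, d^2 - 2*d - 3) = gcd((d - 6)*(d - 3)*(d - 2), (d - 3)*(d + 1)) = d - 3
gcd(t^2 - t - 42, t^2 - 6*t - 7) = t - 7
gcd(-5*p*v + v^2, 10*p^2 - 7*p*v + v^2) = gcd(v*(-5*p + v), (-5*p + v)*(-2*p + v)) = 5*p - v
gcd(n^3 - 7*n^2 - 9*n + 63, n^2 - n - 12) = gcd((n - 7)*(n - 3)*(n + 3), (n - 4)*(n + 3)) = n + 3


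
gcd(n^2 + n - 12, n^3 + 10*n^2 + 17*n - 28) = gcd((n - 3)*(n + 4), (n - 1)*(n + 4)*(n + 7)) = n + 4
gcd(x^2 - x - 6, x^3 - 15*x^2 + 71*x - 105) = x - 3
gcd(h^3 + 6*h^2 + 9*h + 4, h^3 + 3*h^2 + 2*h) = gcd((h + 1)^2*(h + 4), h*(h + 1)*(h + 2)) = h + 1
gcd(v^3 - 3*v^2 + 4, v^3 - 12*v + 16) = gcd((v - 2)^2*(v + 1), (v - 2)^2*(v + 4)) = v^2 - 4*v + 4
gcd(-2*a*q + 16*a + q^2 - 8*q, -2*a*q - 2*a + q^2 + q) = -2*a + q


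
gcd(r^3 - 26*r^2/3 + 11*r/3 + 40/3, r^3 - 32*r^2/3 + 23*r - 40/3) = r^2 - 29*r/3 + 40/3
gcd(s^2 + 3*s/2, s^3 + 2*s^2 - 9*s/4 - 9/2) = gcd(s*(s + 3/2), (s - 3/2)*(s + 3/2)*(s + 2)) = s + 3/2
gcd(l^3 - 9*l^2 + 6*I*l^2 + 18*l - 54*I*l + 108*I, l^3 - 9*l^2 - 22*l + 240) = l - 6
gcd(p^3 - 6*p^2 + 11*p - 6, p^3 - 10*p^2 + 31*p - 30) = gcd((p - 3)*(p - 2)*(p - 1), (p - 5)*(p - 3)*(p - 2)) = p^2 - 5*p + 6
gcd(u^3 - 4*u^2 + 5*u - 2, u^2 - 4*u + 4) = u - 2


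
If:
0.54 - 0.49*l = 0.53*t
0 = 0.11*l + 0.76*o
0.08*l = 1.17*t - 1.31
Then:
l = -0.10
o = 0.01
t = 1.11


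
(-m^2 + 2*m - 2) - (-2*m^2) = m^2 + 2*m - 2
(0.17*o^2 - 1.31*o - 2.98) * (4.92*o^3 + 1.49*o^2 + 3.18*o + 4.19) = 0.8364*o^5 - 6.1919*o^4 - 16.0729*o^3 - 7.8937*o^2 - 14.9653*o - 12.4862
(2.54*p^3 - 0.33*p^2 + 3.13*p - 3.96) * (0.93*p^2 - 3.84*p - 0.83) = 2.3622*p^5 - 10.0605*p^4 + 2.0699*p^3 - 15.4281*p^2 + 12.6085*p + 3.2868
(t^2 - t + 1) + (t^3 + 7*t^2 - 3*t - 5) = t^3 + 8*t^2 - 4*t - 4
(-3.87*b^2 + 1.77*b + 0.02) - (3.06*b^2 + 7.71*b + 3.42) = -6.93*b^2 - 5.94*b - 3.4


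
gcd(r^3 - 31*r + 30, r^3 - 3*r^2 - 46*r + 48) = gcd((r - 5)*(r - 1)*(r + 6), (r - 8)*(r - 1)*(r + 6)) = r^2 + 5*r - 6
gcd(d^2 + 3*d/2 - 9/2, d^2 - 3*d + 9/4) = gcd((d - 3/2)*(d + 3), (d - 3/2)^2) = d - 3/2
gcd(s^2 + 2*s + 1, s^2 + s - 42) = 1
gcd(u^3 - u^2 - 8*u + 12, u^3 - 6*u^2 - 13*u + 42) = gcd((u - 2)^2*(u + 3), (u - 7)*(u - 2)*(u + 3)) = u^2 + u - 6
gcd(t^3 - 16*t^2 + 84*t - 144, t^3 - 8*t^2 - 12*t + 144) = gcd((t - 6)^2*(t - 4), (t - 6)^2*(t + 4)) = t^2 - 12*t + 36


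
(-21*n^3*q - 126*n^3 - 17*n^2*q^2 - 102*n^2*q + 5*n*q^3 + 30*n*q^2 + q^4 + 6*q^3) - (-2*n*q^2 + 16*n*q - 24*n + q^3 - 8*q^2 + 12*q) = -21*n^3*q - 126*n^3 - 17*n^2*q^2 - 102*n^2*q + 5*n*q^3 + 32*n*q^2 - 16*n*q + 24*n + q^4 + 5*q^3 + 8*q^2 - 12*q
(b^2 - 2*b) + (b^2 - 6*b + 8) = 2*b^2 - 8*b + 8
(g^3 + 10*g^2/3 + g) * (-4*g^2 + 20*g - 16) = -4*g^5 + 20*g^4/3 + 140*g^3/3 - 100*g^2/3 - 16*g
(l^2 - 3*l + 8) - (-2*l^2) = 3*l^2 - 3*l + 8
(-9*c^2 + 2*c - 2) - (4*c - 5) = -9*c^2 - 2*c + 3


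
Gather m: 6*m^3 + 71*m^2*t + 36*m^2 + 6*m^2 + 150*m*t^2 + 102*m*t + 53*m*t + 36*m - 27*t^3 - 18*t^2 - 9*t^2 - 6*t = 6*m^3 + m^2*(71*t + 42) + m*(150*t^2 + 155*t + 36) - 27*t^3 - 27*t^2 - 6*t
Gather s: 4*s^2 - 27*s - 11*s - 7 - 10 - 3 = 4*s^2 - 38*s - 20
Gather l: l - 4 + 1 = l - 3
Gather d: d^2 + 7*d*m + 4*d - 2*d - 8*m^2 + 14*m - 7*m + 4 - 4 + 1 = d^2 + d*(7*m + 2) - 8*m^2 + 7*m + 1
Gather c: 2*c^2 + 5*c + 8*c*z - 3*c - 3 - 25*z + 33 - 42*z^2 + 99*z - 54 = 2*c^2 + c*(8*z + 2) - 42*z^2 + 74*z - 24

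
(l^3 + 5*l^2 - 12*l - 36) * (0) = 0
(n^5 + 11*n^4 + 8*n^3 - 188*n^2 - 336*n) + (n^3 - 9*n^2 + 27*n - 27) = n^5 + 11*n^4 + 9*n^3 - 197*n^2 - 309*n - 27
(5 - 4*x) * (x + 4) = -4*x^2 - 11*x + 20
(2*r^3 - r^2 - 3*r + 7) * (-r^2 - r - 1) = -2*r^5 - r^4 + 2*r^3 - 3*r^2 - 4*r - 7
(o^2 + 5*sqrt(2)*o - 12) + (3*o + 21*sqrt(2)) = o^2 + 3*o + 5*sqrt(2)*o - 12 + 21*sqrt(2)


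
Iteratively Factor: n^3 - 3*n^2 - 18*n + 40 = (n + 4)*(n^2 - 7*n + 10) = (n - 5)*(n + 4)*(n - 2)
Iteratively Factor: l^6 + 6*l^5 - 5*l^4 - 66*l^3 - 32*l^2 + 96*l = (l - 1)*(l^5 + 7*l^4 + 2*l^3 - 64*l^2 - 96*l) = l*(l - 1)*(l^4 + 7*l^3 + 2*l^2 - 64*l - 96) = l*(l - 1)*(l + 4)*(l^3 + 3*l^2 - 10*l - 24) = l*(l - 1)*(l + 4)^2*(l^2 - l - 6) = l*(l - 1)*(l + 2)*(l + 4)^2*(l - 3)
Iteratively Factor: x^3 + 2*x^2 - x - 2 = (x + 2)*(x^2 - 1) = (x - 1)*(x + 2)*(x + 1)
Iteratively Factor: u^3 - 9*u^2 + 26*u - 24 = (u - 2)*(u^2 - 7*u + 12) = (u - 3)*(u - 2)*(u - 4)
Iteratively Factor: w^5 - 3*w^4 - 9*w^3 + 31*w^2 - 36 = (w - 2)*(w^4 - w^3 - 11*w^2 + 9*w + 18) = (w - 2)^2*(w^3 + w^2 - 9*w - 9) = (w - 3)*(w - 2)^2*(w^2 + 4*w + 3) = (w - 3)*(w - 2)^2*(w + 3)*(w + 1)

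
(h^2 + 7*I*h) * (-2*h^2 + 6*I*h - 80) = -2*h^4 - 8*I*h^3 - 122*h^2 - 560*I*h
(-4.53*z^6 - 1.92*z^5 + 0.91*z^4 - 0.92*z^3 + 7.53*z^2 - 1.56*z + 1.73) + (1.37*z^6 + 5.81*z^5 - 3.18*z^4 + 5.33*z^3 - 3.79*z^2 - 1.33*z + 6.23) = -3.16*z^6 + 3.89*z^5 - 2.27*z^4 + 4.41*z^3 + 3.74*z^2 - 2.89*z + 7.96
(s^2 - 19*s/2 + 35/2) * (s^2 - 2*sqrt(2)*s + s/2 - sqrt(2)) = s^4 - 9*s^3 - 2*sqrt(2)*s^3 + 51*s^2/4 + 18*sqrt(2)*s^2 - 51*sqrt(2)*s/2 + 35*s/4 - 35*sqrt(2)/2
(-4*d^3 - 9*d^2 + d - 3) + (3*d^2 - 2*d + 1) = -4*d^3 - 6*d^2 - d - 2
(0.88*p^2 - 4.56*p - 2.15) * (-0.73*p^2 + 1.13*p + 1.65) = -0.6424*p^4 + 4.3232*p^3 - 2.1313*p^2 - 9.9535*p - 3.5475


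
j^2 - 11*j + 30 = (j - 6)*(j - 5)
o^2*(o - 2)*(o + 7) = o^4 + 5*o^3 - 14*o^2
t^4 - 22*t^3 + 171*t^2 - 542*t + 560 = (t - 8)*(t - 7)*(t - 5)*(t - 2)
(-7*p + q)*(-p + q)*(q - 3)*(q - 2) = 7*p^2*q^2 - 35*p^2*q + 42*p^2 - 8*p*q^3 + 40*p*q^2 - 48*p*q + q^4 - 5*q^3 + 6*q^2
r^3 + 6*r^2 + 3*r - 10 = (r - 1)*(r + 2)*(r + 5)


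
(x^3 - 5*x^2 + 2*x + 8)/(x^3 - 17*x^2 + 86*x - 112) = (x^2 - 3*x - 4)/(x^2 - 15*x + 56)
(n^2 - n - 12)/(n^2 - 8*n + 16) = (n + 3)/(n - 4)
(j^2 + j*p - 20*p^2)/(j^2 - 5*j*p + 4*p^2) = (-j - 5*p)/(-j + p)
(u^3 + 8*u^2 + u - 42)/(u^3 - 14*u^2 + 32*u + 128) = (u^3 + 8*u^2 + u - 42)/(u^3 - 14*u^2 + 32*u + 128)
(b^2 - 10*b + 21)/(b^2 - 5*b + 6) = (b - 7)/(b - 2)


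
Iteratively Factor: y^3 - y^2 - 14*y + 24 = (y - 3)*(y^2 + 2*y - 8) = (y - 3)*(y - 2)*(y + 4)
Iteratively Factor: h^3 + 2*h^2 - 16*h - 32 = (h + 2)*(h^2 - 16) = (h + 2)*(h + 4)*(h - 4)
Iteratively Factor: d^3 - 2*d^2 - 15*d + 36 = (d + 4)*(d^2 - 6*d + 9) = (d - 3)*(d + 4)*(d - 3)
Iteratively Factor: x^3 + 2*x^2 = (x)*(x^2 + 2*x) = x^2*(x + 2)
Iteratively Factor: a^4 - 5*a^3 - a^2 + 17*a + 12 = (a - 3)*(a^3 - 2*a^2 - 7*a - 4) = (a - 3)*(a + 1)*(a^2 - 3*a - 4) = (a - 3)*(a + 1)^2*(a - 4)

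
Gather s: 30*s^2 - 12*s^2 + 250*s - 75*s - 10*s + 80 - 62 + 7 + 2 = 18*s^2 + 165*s + 27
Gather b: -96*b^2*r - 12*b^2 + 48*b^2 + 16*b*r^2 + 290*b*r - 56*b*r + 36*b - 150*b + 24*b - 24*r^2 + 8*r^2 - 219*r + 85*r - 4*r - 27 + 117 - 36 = b^2*(36 - 96*r) + b*(16*r^2 + 234*r - 90) - 16*r^2 - 138*r + 54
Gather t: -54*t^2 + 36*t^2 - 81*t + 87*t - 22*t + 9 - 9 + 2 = -18*t^2 - 16*t + 2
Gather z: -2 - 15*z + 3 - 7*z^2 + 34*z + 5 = -7*z^2 + 19*z + 6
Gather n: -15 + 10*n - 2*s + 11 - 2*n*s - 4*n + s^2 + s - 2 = n*(6 - 2*s) + s^2 - s - 6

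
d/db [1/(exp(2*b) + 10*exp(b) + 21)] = 2*(-exp(b) - 5)*exp(b)/(exp(2*b) + 10*exp(b) + 21)^2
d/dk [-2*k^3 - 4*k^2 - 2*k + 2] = -6*k^2 - 8*k - 2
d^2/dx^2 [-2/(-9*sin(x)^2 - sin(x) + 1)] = 2*(-324*sin(x)^4 - 27*sin(x)^3 + 449*sin(x)^2 + 53*sin(x) + 20)/(9*sin(x)^2 + sin(x) - 1)^3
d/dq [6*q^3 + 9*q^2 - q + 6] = 18*q^2 + 18*q - 1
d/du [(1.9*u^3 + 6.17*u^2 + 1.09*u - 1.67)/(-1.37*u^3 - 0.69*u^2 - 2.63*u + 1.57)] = (8.88178419700125e-16*u^5 + 7.1419*u^4 - 7.0074*u^3 - 13.3897*u^2 + 17.0692*u - 2.6808)/(1.8769*u^6 + 1.8906*u^5 + 7.6823*u^4 - 0.672400000000001*u^3 + 4.7503*u^2 - 8.2582*u + 2.4649)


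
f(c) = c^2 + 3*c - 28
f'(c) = 2*c + 3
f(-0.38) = -29.00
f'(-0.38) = 2.24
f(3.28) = -7.40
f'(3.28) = 9.56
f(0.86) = -24.68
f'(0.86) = 4.72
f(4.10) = 1.11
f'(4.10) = 11.20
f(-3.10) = -27.69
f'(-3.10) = -3.20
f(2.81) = -11.67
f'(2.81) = 8.62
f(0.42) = -26.56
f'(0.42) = 3.84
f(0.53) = -26.13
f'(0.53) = 4.06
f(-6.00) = -10.00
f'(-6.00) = -9.00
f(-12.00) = 80.00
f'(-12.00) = -21.00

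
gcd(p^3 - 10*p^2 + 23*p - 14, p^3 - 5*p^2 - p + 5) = p - 1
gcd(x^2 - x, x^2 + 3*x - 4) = x - 1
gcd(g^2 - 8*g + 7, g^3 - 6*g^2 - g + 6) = g - 1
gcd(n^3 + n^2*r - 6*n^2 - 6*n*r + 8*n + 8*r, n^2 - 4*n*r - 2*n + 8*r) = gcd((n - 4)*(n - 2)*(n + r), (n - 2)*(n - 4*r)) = n - 2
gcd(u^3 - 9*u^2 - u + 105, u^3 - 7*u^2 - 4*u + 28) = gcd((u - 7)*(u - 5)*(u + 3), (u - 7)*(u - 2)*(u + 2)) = u - 7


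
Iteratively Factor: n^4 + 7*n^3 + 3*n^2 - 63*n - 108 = (n + 3)*(n^3 + 4*n^2 - 9*n - 36) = (n + 3)*(n + 4)*(n^2 - 9) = (n + 3)^2*(n + 4)*(n - 3)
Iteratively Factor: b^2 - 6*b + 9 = (b - 3)*(b - 3)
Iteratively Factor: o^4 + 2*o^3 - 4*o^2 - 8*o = (o)*(o^3 + 2*o^2 - 4*o - 8) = o*(o + 2)*(o^2 - 4) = o*(o - 2)*(o + 2)*(o + 2)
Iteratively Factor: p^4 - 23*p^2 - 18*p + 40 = (p + 2)*(p^3 - 2*p^2 - 19*p + 20) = (p - 5)*(p + 2)*(p^2 + 3*p - 4) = (p - 5)*(p + 2)*(p + 4)*(p - 1)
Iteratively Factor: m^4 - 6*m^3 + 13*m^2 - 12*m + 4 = (m - 2)*(m^3 - 4*m^2 + 5*m - 2) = (m - 2)^2*(m^2 - 2*m + 1) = (m - 2)^2*(m - 1)*(m - 1)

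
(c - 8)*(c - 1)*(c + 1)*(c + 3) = c^4 - 5*c^3 - 25*c^2 + 5*c + 24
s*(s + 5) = s^2 + 5*s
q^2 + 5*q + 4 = (q + 1)*(q + 4)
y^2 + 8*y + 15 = (y + 3)*(y + 5)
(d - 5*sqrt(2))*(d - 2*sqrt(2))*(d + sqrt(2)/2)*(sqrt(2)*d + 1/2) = sqrt(2)*d^4 - 25*d^3/2 + 39*sqrt(2)*d^2/4 + 53*d/2 + 5*sqrt(2)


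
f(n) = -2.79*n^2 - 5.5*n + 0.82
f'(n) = -5.58*n - 5.5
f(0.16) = -0.13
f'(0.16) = -6.39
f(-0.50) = 2.87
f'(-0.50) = -2.71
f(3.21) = -45.58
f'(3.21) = -23.41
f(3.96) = -64.71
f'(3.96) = -27.60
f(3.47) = -51.86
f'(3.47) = -24.86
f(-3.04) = -8.24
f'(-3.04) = 11.46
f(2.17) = -24.25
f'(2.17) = -17.61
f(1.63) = -15.56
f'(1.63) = -14.60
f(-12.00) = -334.94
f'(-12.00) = 61.46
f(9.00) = -274.67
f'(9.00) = -55.72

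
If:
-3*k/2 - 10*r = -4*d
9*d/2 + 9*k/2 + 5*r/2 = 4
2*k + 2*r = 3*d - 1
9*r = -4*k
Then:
No Solution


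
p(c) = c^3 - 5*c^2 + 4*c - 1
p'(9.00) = 157.00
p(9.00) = 359.00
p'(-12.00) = 556.00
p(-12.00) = -2497.00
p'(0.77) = -1.92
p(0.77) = -0.43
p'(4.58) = 21.13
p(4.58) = 8.51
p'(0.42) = 0.33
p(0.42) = -0.13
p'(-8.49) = 305.14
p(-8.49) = -1007.32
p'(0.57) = -0.73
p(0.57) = -0.16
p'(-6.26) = 184.16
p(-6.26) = -467.29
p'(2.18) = -3.54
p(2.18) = -5.68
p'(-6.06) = 174.77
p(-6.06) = -431.40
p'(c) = 3*c^2 - 10*c + 4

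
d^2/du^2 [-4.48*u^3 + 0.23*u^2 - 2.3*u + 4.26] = 0.46 - 26.88*u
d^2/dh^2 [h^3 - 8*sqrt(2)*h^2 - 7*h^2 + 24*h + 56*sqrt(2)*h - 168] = 6*h - 16*sqrt(2) - 14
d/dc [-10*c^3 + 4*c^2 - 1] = 2*c*(4 - 15*c)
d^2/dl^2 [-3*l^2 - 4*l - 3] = -6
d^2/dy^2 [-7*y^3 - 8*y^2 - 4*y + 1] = -42*y - 16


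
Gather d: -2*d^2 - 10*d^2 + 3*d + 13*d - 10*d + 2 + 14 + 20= -12*d^2 + 6*d + 36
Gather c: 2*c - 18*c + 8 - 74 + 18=-16*c - 48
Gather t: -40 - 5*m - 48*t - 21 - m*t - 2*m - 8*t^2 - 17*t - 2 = -7*m - 8*t^2 + t*(-m - 65) - 63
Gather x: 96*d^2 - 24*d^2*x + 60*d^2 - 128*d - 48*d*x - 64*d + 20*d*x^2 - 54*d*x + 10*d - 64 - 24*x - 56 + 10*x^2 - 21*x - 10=156*d^2 - 182*d + x^2*(20*d + 10) + x*(-24*d^2 - 102*d - 45) - 130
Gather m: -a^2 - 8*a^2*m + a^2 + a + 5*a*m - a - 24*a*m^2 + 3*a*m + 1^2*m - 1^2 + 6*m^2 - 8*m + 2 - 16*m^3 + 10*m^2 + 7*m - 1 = -16*m^3 + m^2*(16 - 24*a) + m*(-8*a^2 + 8*a)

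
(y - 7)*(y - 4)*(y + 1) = y^3 - 10*y^2 + 17*y + 28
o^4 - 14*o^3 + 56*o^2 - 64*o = o*(o - 8)*(o - 4)*(o - 2)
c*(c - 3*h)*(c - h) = c^3 - 4*c^2*h + 3*c*h^2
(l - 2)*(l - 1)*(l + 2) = l^3 - l^2 - 4*l + 4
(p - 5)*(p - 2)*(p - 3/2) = p^3 - 17*p^2/2 + 41*p/2 - 15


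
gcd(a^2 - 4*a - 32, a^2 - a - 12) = 1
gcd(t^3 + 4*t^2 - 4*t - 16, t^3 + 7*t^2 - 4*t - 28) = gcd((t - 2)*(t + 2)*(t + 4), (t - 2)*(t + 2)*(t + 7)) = t^2 - 4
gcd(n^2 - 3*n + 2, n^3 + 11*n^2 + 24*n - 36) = n - 1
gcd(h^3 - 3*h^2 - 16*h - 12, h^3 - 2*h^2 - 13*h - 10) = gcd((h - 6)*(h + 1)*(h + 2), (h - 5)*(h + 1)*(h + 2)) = h^2 + 3*h + 2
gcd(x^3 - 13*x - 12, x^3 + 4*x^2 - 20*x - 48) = x - 4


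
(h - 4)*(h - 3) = h^2 - 7*h + 12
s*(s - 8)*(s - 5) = s^3 - 13*s^2 + 40*s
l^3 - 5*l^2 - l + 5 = (l - 5)*(l - 1)*(l + 1)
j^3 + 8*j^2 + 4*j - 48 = (j - 2)*(j + 4)*(j + 6)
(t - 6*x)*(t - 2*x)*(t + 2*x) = t^3 - 6*t^2*x - 4*t*x^2 + 24*x^3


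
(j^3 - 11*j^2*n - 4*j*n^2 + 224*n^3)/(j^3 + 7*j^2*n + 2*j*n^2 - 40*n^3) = (j^2 - 15*j*n + 56*n^2)/(j^2 + 3*j*n - 10*n^2)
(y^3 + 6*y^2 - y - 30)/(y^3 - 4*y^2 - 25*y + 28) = (y^3 + 6*y^2 - y - 30)/(y^3 - 4*y^2 - 25*y + 28)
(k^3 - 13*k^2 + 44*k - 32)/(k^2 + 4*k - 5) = (k^2 - 12*k + 32)/(k + 5)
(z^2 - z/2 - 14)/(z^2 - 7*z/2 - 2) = (2*z + 7)/(2*z + 1)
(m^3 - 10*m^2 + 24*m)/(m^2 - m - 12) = m*(m - 6)/(m + 3)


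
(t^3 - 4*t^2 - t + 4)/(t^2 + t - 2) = (t^2 - 3*t - 4)/(t + 2)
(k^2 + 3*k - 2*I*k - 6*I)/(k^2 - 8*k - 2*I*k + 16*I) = (k + 3)/(k - 8)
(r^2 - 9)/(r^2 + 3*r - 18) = (r + 3)/(r + 6)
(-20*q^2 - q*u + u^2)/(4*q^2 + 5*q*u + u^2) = (-5*q + u)/(q + u)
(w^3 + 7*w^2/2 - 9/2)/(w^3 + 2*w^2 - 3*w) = (w + 3/2)/w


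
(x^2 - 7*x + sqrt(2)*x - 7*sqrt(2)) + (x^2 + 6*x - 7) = 2*x^2 - x + sqrt(2)*x - 7*sqrt(2) - 7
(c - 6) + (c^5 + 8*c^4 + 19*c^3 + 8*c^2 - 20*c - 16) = c^5 + 8*c^4 + 19*c^3 + 8*c^2 - 19*c - 22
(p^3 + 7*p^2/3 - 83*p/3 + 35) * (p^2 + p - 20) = p^5 + 10*p^4/3 - 136*p^3/3 - 118*p^2/3 + 1765*p/3 - 700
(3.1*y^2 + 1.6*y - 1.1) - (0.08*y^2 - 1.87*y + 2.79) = 3.02*y^2 + 3.47*y - 3.89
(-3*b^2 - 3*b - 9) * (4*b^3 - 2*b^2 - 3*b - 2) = -12*b^5 - 6*b^4 - 21*b^3 + 33*b^2 + 33*b + 18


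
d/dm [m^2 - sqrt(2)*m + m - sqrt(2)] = 2*m - sqrt(2) + 1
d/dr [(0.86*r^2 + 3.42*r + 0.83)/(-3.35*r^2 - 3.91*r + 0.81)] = (8.0944*r^2 + 6.9542*r + 6.0155)/(11.2225*r^4 + 26.197*r^3 + 9.8611*r^2 - 6.3342*r + 0.6561)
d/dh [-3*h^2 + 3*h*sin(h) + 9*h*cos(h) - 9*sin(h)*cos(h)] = -9*h*sin(h) + 3*h*cos(h) - 6*h + 3*sin(h) + 9*cos(h) - 9*cos(2*h)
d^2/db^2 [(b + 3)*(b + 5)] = 2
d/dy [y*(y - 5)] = 2*y - 5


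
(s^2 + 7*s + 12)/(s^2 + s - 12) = (s + 3)/(s - 3)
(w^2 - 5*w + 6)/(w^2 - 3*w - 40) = (-w^2 + 5*w - 6)/(-w^2 + 3*w + 40)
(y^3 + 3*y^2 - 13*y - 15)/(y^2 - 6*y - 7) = (y^2 + 2*y - 15)/(y - 7)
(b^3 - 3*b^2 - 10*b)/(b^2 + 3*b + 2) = b*(b - 5)/(b + 1)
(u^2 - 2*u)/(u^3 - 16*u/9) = 9*(u - 2)/(9*u^2 - 16)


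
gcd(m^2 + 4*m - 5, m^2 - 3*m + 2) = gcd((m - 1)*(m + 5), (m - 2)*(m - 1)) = m - 1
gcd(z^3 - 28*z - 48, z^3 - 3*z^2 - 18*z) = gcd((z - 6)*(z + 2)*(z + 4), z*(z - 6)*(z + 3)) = z - 6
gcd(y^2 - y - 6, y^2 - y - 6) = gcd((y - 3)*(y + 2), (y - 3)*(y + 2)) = y^2 - y - 6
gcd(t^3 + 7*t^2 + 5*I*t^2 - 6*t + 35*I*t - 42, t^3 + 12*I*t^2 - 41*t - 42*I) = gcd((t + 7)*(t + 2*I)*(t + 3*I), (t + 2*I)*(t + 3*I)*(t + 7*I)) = t^2 + 5*I*t - 6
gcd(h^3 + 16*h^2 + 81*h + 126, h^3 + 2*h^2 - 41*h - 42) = h + 7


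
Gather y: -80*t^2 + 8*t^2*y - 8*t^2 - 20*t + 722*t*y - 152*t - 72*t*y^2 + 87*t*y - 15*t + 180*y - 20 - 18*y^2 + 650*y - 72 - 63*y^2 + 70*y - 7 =-88*t^2 - 187*t + y^2*(-72*t - 81) + y*(8*t^2 + 809*t + 900) - 99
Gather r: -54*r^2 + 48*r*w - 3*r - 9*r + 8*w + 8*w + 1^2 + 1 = -54*r^2 + r*(48*w - 12) + 16*w + 2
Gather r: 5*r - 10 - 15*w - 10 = 5*r - 15*w - 20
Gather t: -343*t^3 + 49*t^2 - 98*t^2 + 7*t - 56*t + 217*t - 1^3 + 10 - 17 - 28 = -343*t^3 - 49*t^2 + 168*t - 36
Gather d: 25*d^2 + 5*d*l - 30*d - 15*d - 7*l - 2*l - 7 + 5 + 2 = 25*d^2 + d*(5*l - 45) - 9*l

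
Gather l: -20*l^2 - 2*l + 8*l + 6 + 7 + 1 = -20*l^2 + 6*l + 14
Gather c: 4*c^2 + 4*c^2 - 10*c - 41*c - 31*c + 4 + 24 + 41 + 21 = 8*c^2 - 82*c + 90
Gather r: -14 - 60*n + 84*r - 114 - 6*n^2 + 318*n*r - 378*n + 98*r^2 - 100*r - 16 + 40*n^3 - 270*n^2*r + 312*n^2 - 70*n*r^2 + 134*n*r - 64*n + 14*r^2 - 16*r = 40*n^3 + 306*n^2 - 502*n + r^2*(112 - 70*n) + r*(-270*n^2 + 452*n - 32) - 144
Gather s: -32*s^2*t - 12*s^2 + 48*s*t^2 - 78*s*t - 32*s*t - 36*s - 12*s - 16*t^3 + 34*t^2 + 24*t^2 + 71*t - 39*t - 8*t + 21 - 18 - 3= s^2*(-32*t - 12) + s*(48*t^2 - 110*t - 48) - 16*t^3 + 58*t^2 + 24*t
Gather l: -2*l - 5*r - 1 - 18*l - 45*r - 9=-20*l - 50*r - 10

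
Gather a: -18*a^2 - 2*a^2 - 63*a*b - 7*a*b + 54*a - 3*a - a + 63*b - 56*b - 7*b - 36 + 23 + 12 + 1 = -20*a^2 + a*(50 - 70*b)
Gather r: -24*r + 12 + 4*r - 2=10 - 20*r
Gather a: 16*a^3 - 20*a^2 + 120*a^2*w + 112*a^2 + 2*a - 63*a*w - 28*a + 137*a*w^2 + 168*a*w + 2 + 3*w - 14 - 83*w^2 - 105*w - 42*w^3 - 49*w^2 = 16*a^3 + a^2*(120*w + 92) + a*(137*w^2 + 105*w - 26) - 42*w^3 - 132*w^2 - 102*w - 12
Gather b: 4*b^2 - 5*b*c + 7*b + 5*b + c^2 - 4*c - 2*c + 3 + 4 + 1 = 4*b^2 + b*(12 - 5*c) + c^2 - 6*c + 8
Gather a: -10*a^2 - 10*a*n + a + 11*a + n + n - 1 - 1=-10*a^2 + a*(12 - 10*n) + 2*n - 2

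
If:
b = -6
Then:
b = -6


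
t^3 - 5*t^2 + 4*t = t*(t - 4)*(t - 1)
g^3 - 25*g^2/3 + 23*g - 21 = (g - 3)^2*(g - 7/3)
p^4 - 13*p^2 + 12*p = p*(p - 3)*(p - 1)*(p + 4)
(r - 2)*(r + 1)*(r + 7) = r^3 + 6*r^2 - 9*r - 14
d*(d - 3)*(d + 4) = d^3 + d^2 - 12*d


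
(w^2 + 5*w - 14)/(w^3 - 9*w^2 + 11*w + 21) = (w^2 + 5*w - 14)/(w^3 - 9*w^2 + 11*w + 21)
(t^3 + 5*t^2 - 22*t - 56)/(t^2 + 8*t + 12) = (t^2 + 3*t - 28)/(t + 6)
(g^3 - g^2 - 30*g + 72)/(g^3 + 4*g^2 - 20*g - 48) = (g - 3)/(g + 2)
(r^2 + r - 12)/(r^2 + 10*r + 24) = (r - 3)/(r + 6)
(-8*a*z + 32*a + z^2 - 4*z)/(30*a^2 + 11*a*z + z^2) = (-8*a*z + 32*a + z^2 - 4*z)/(30*a^2 + 11*a*z + z^2)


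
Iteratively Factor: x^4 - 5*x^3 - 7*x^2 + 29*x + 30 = (x - 5)*(x^3 - 7*x - 6) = (x - 5)*(x + 2)*(x^2 - 2*x - 3) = (x - 5)*(x + 1)*(x + 2)*(x - 3)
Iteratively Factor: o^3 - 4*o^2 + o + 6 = (o + 1)*(o^2 - 5*o + 6) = (o - 2)*(o + 1)*(o - 3)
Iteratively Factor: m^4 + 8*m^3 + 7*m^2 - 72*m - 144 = (m + 3)*(m^3 + 5*m^2 - 8*m - 48) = (m - 3)*(m + 3)*(m^2 + 8*m + 16) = (m - 3)*(m + 3)*(m + 4)*(m + 4)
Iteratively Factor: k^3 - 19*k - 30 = (k + 3)*(k^2 - 3*k - 10) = (k - 5)*(k + 3)*(k + 2)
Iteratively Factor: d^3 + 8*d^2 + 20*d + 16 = (d + 2)*(d^2 + 6*d + 8) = (d + 2)^2*(d + 4)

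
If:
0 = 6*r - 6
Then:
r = 1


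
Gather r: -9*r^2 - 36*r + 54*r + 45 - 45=-9*r^2 + 18*r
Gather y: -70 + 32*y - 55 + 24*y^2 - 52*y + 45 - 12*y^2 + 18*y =12*y^2 - 2*y - 80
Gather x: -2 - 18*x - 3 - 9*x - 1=-27*x - 6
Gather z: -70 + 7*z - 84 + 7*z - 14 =14*z - 168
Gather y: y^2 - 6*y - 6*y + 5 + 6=y^2 - 12*y + 11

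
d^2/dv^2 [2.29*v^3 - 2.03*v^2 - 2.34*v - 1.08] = 13.74*v - 4.06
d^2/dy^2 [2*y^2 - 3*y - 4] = 4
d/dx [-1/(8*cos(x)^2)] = -sin(x)/(4*cos(x)^3)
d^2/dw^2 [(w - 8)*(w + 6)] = 2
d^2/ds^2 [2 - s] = 0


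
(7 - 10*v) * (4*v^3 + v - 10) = -40*v^4 + 28*v^3 - 10*v^2 + 107*v - 70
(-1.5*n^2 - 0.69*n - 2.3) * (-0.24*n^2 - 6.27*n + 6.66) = 0.36*n^4 + 9.5706*n^3 - 5.1117*n^2 + 9.8256*n - 15.318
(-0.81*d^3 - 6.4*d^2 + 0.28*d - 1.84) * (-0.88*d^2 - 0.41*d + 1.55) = 0.7128*d^5 + 5.9641*d^4 + 1.1221*d^3 - 8.4156*d^2 + 1.1884*d - 2.852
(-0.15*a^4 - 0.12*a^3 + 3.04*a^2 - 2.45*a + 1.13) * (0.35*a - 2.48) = -0.0525*a^5 + 0.33*a^4 + 1.3616*a^3 - 8.3967*a^2 + 6.4715*a - 2.8024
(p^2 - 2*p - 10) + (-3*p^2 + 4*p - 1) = -2*p^2 + 2*p - 11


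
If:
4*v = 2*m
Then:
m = 2*v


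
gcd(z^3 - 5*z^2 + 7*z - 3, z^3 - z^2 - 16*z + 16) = z - 1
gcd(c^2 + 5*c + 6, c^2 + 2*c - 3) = c + 3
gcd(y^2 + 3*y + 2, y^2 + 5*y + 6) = y + 2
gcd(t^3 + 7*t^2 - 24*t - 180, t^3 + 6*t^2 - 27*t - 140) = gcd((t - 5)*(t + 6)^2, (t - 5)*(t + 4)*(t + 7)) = t - 5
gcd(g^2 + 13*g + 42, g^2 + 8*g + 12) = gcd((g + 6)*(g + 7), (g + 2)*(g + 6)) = g + 6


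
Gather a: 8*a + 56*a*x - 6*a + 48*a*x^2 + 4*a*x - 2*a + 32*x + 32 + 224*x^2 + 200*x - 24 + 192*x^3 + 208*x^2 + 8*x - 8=a*(48*x^2 + 60*x) + 192*x^3 + 432*x^2 + 240*x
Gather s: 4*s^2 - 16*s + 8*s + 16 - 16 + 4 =4*s^2 - 8*s + 4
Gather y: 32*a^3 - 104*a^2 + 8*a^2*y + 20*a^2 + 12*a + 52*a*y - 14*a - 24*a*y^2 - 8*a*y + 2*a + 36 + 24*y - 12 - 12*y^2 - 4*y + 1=32*a^3 - 84*a^2 + y^2*(-24*a - 12) + y*(8*a^2 + 44*a + 20) + 25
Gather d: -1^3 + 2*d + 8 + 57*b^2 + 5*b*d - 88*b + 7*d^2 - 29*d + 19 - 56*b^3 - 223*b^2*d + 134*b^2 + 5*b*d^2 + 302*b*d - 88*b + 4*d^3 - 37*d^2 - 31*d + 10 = -56*b^3 + 191*b^2 - 176*b + 4*d^3 + d^2*(5*b - 30) + d*(-223*b^2 + 307*b - 58) + 36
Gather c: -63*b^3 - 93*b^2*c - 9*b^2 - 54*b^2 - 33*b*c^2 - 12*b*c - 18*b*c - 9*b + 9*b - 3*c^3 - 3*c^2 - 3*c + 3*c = -63*b^3 - 63*b^2 - 3*c^3 + c^2*(-33*b - 3) + c*(-93*b^2 - 30*b)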